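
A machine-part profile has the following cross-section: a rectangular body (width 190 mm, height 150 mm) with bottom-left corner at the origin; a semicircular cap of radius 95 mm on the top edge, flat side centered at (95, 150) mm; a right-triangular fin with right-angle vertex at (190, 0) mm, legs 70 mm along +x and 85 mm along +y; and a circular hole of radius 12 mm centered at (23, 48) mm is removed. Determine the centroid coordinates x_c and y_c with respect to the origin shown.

Part | A | x̄ᵢ | ȳᵢ | A·x̄ᵢ | A·ȳᵢ
rectangular body | 28500.00 | 95.00 | 75.00 | 2707500.00 | 2137500.00
semicircular top | 14176.44 | 95.00 | 190.32 | 1346761.50 | 2698048.86
triangular fin | 2975.00 | 213.33 | 28.33 | 634666.67 | 84291.67
hole | -452.39 | 23.00 | 48.00 | -10404.95 | -21714.69
Σ | 45199.05 |  |  | 4678523.21 | 4898125.84
x_c = 4678523.21 / 45199.05 = 103.51 mm
y_c = 4898125.84 / 45199.05 = 108.37 mm

x_c = 103.51 mm, y_c = 108.37 mm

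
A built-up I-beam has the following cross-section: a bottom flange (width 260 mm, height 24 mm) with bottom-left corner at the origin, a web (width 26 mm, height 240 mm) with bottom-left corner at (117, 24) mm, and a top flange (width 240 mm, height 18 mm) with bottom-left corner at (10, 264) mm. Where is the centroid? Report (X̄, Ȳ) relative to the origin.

bottom flange: A = 260 × 24 = 6240.00, centroid at (130.00, 12.00).
web: A = 26 × 240 = 6240.00, centroid at (130.00, 144.00).
top flange: A = 240 × 18 = 4320.00, centroid at (130.00, 273.00).
ΣA = 16800.00 mm²
ΣAX̄ = (6240.00)(130.00) + (6240.00)(130.00) + (4320.00)(130.00) = 2184000.00 mm³
ΣAȲ = (6240.00)(12.00) + (6240.00)(144.00) + (4320.00)(273.00) = 2152800.00 mm³
X̄ = 2184000.00 / 16800.00 = 130.00 mm
Ȳ = 2152800.00 / 16800.00 = 128.14 mm

X̄ = 130.00 mm, Ȳ = 128.14 mm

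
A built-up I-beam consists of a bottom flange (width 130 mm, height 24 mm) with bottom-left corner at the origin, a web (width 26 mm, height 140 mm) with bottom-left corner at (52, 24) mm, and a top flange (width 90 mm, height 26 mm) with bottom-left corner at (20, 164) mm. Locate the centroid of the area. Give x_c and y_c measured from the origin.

bottom flange: A = 130 × 24 = 3120.00, centroid at (65.00, 12.00).
web: A = 26 × 140 = 3640.00, centroid at (65.00, 94.00).
top flange: A = 90 × 26 = 2340.00, centroid at (65.00, 177.00).
ΣA = 9100.00 mm²
ΣAx_c = (3120.00)(65.00) + (3640.00)(65.00) + (2340.00)(65.00) = 591500.00 mm³
ΣAy_c = (3120.00)(12.00) + (3640.00)(94.00) + (2340.00)(177.00) = 793780.00 mm³
x_c = 591500.00 / 9100.00 = 65.00 mm
y_c = 793780.00 / 9100.00 = 87.23 mm

x_c = 65.00 mm, y_c = 87.23 mm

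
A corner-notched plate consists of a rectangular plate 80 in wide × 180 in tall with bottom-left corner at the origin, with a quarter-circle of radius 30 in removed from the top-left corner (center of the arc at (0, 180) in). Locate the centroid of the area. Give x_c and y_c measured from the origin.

x_c = 41.41 in, y_c = 86.01 in

plate: A = 80 × 180 = 14400.00, centroid at (40.00, 90.00).
removed quarter-circle: A = −¼π·30² = -706.86, centroid at (12.73, 167.27).
ΣA = 13693.14 in², ΣAx_c = 567000.00 in³, ΣAy_c = 1177765.50 in³.
x_c = 567000.00/13693.14 = 41.41 in; y_c = 1177765.50/13693.14 = 86.01 in.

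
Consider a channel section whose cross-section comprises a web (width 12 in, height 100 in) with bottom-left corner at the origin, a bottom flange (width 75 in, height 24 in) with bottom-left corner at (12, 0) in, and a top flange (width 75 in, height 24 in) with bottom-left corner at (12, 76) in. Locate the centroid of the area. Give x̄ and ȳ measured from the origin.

web: A = 12 × 100 = 1200.00, centroid at (6.00, 50.00).
bottom flange: A = 75 × 24 = 1800.00, centroid at (49.50, 12.00).
top flange: A = 75 × 24 = 1800.00, centroid at (49.50, 88.00).
ΣA = 4800.00 in², ΣAx̄ = 185400.00 in³, ΣAȳ = 240000.00 in³.
x̄ = 185400.00/4800.00 = 38.62 in; ȳ = 240000.00/4800.00 = 50.00 in.

x̄ = 38.62 in, ȳ = 50.00 in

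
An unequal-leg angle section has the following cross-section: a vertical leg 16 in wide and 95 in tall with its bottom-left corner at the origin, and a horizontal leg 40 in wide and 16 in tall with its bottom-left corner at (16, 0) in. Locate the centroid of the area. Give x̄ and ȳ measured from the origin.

x̄ = 16.30 in, ȳ = 35.80 in

vertical leg: A = 16 × 95 = 1520.00, centroid at (8.00, 47.50).
horizontal leg: A = 40 × 16 = 640.00, centroid at (36.00, 8.00).
ΣA = 2160.00 in²
ΣAx̄ = (1520.00)(8.00) + (640.00)(36.00) = 35200.00 in³
ΣAȳ = (1520.00)(47.50) + (640.00)(8.00) = 77320.00 in³
x̄ = 35200.00 / 2160.00 = 16.30 in
ȳ = 77320.00 / 2160.00 = 35.80 in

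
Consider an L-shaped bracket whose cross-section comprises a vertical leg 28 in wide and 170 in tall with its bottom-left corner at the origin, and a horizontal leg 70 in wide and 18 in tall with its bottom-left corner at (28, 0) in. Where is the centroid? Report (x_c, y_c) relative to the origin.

Part | A | x̄ᵢ | ȳᵢ | A·x̄ᵢ | A·ȳᵢ
vertical leg | 4760.00 | 14.00 | 85.00 | 66640.00 | 404600.00
horizontal leg | 1260.00 | 63.00 | 9.00 | 79380.00 | 11340.00
Σ | 6020.00 |  |  | 146020.00 | 415940.00
x_c = 146020.00 / 6020.00 = 24.26 in
y_c = 415940.00 / 6020.00 = 69.09 in

x_c = 24.26 in, y_c = 69.09 in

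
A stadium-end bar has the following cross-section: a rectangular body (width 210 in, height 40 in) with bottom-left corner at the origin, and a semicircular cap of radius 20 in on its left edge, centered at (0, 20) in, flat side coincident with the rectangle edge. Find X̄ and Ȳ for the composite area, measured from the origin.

X̄ = 97.10 in, Ȳ = 20.00 in

Part | A | x̄ᵢ | ȳᵢ | A·x̄ᵢ | A·ȳᵢ
rectangular body | 8400.00 | 105.00 | 20.00 | 882000.00 | 168000.00
semicircular end | 628.32 | -8.49 | 20.00 | -5333.33 | 12566.37
Σ | 9028.32 |  |  | 876666.67 | 180566.37
X̄ = 876666.67 / 9028.32 = 97.10 in
Ȳ = 180566.37 / 9028.32 = 20.00 in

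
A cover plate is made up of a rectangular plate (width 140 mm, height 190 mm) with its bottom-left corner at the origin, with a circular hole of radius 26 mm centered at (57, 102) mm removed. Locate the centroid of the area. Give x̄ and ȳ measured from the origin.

Part | A | x̄ᵢ | ȳᵢ | A·x̄ᵢ | A·ȳᵢ
plate | 26600.00 | 70.00 | 95.00 | 1862000.00 | 2527000.00
hole | -2123.72 | 57.00 | 102.00 | -121051.85 | -216619.10
Σ | 24476.28 |  |  | 1740948.15 | 2310380.90
x̄ = 1740948.15 / 24476.28 = 71.13 mm
ȳ = 2310380.90 / 24476.28 = 94.39 mm

x̄ = 71.13 mm, ȳ = 94.39 mm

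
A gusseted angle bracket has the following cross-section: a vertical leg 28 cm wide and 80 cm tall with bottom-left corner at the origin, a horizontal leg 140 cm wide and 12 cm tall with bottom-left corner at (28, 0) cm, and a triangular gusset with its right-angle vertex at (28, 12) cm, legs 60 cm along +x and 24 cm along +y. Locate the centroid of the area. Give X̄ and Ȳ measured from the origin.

X̄ = 49.69 cm, Ȳ = 24.59 cm

vertical leg: A = 28 × 80 = 2240.00, centroid at (14.00, 40.00).
horizontal leg: A = 140 × 12 = 1680.00, centroid at (98.00, 6.00).
gusset: A = ½·60·24 = 720.00, centroid at (48.00, 20.00).
ΣA = 4640.00 cm², ΣAX̄ = 230560.00 cm³, ΣAȲ = 114080.00 cm³.
X̄ = 230560.00/4640.00 = 49.69 cm; Ȳ = 114080.00/4640.00 = 24.59 cm.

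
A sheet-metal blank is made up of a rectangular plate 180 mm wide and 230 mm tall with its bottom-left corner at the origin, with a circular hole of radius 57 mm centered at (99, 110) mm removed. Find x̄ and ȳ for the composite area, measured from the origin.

plate: A = 180 × 230 = 41400.00, centroid at (90.00, 115.00).
hole: A = −π·57² = -10207.03, centroid at (99.00, 110.00).
ΣA = 31192.97 mm², ΣAx̄ = 2715503.58 mm³, ΣAȳ = 3638226.20 mm³.
x̄ = 2715503.58/31192.97 = 87.05 mm; ȳ = 3638226.20/31192.97 = 116.64 mm.

x̄ = 87.05 mm, ȳ = 116.64 mm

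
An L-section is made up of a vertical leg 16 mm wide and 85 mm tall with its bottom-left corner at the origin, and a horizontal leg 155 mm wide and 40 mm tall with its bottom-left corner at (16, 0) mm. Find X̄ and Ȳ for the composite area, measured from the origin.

vertical leg: A = 16 × 85 = 1360.00, centroid at (8.00, 42.50).
horizontal leg: A = 155 × 40 = 6200.00, centroid at (93.50, 20.00).
ΣA = 7560.00 mm², ΣAX̄ = 590580.00 mm³, ΣAȲ = 181800.00 mm³.
X̄ = 590580.00/7560.00 = 78.12 mm; Ȳ = 181800.00/7560.00 = 24.05 mm.

X̄ = 78.12 mm, Ȳ = 24.05 mm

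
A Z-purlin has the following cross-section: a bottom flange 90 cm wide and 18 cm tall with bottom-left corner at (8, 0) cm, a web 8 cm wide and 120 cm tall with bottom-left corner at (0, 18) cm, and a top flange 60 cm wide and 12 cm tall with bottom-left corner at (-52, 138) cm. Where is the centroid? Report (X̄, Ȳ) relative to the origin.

Part | A | x̄ᵢ | ȳᵢ | A·x̄ᵢ | A·ȳᵢ
bottom flange | 1620.00 | 53.00 | 9.00 | 85860.00 | 14580.00
web | 960.00 | 4.00 | 78.00 | 3840.00 | 74880.00
top flange | 720.00 | -22.00 | 144.00 | -15840.00 | 103680.00
Σ | 3300.00 |  |  | 73860.00 | 193140.00
X̄ = 73860.00 / 3300.00 = 22.38 cm
Ȳ = 193140.00 / 3300.00 = 58.53 cm

X̄ = 22.38 cm, Ȳ = 58.53 cm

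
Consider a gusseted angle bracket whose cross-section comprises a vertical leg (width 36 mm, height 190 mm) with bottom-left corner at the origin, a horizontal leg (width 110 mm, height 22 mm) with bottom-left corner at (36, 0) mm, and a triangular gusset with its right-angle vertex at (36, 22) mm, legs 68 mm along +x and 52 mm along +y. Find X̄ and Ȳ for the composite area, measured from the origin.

vertical leg: A = 36 × 190 = 6840.00, centroid at (18.00, 95.00).
horizontal leg: A = 110 × 22 = 2420.00, centroid at (91.00, 11.00).
gusset: A = ½·68·52 = 1768.00, centroid at (58.67, 39.33).
ΣA = 11028.00 mm²
ΣAX̄ = (6840.00)(18.00) + (2420.00)(91.00) + (1768.00)(58.67) = 447062.67 mm³
ΣAȲ = (6840.00)(95.00) + (2420.00)(11.00) + (1768.00)(39.33) = 745961.33 mm³
X̄ = 447062.67 / 11028.00 = 40.54 mm
Ȳ = 745961.33 / 11028.00 = 67.64 mm

X̄ = 40.54 mm, Ȳ = 67.64 mm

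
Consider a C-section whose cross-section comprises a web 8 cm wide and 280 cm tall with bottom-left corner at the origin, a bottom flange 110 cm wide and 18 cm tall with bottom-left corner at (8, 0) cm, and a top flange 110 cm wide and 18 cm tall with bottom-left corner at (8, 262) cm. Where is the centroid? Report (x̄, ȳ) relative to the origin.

x̄ = 41.68 cm, ȳ = 140.00 cm

web: A = 8 × 280 = 2240.00, centroid at (4.00, 140.00).
bottom flange: A = 110 × 18 = 1980.00, centroid at (63.00, 9.00).
top flange: A = 110 × 18 = 1980.00, centroid at (63.00, 271.00).
ΣA = 6200.00 cm², ΣAx̄ = 258440.00 cm³, ΣAȳ = 868000.00 cm³.
x̄ = 258440.00/6200.00 = 41.68 cm; ȳ = 868000.00/6200.00 = 140.00 cm.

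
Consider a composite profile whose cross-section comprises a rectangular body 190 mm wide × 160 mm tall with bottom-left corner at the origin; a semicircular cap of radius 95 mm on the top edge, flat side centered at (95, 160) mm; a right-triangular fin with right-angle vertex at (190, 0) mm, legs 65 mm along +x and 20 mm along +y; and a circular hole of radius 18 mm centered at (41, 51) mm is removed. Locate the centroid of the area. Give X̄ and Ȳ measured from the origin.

X̄ = 97.96 mm, Ȳ = 118.17 mm

rectangular body: A = 190 × 160 = 30400.00, centroid at (95.00, 80.00).
semicircular top: A = ½π·95² = 14176.44, centroid at (95.00, 200.32).
triangular fin: A = ½·65·20 = 650.00, centroid at (211.67, 6.67).
hole: A = −π·18² = -1017.88, centroid at (41.00, 51.00).
ΣA = 44208.56 mm²
ΣAX̄ = (30400.00)(95.00) + (14176.44)(95.00) + (650.00)(211.67) + (-1017.88)(41.00) = 4330611.92 mm³
ΣAȲ = (30400.00)(80.00) + (14176.44)(200.32) + (650.00)(6.67) + (-1017.88)(51.00) = 5224234.89 mm³
X̄ = 4330611.92 / 44208.56 = 97.96 mm
Ȳ = 5224234.89 / 44208.56 = 118.17 mm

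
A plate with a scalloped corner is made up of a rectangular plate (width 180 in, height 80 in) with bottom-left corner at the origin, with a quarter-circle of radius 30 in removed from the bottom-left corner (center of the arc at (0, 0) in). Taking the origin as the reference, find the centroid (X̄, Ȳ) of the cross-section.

X̄ = 93.99 in, Ȳ = 41.41 in

Part | A | x̄ᵢ | ȳᵢ | A·x̄ᵢ | A·ȳᵢ
plate | 14400.00 | 90.00 | 40.00 | 1296000.00 | 576000.00
removed quarter-circle | -706.86 | 12.73 | 12.73 | -9000.00 | -9000.00
Σ | 13693.14 |  |  | 1287000.00 | 567000.00
X̄ = 1287000.00 / 13693.14 = 93.99 in
Ȳ = 567000.00 / 13693.14 = 41.41 in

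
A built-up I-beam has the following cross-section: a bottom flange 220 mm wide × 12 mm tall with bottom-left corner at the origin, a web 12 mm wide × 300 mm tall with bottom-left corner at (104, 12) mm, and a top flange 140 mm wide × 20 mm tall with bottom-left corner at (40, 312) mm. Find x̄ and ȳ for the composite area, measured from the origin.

bottom flange: A = 220 × 12 = 2640.00, centroid at (110.00, 6.00).
web: A = 12 × 300 = 3600.00, centroid at (110.00, 162.00).
top flange: A = 140 × 20 = 2800.00, centroid at (110.00, 322.00).
ΣA = 9040.00 mm², ΣAx̄ = 994400.00 mm³, ΣAȳ = 1500640.00 mm³.
x̄ = 994400.00/9040.00 = 110.00 mm; ȳ = 1500640.00/9040.00 = 166.00 mm.

x̄ = 110.00 mm, ȳ = 166.00 mm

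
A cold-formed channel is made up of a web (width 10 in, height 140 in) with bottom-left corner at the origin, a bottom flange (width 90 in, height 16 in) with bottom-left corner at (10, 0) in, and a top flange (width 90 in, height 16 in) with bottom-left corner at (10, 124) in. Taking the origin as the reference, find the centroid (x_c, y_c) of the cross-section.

x_c = 38.64 in, y_c = 70.00 in

web: A = 10 × 140 = 1400.00, centroid at (5.00, 70.00).
bottom flange: A = 90 × 16 = 1440.00, centroid at (55.00, 8.00).
top flange: A = 90 × 16 = 1440.00, centroid at (55.00, 132.00).
ΣA = 4280.00 in², ΣAx_c = 165400.00 in³, ΣAy_c = 299600.00 in³.
x_c = 165400.00/4280.00 = 38.64 in; y_c = 299600.00/4280.00 = 70.00 in.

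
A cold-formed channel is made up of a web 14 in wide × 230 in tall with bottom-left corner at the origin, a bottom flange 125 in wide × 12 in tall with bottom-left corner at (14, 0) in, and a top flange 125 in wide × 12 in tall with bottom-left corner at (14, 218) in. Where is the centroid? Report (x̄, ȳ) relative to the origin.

web: A = 14 × 230 = 3220.00, centroid at (7.00, 115.00).
bottom flange: A = 125 × 12 = 1500.00, centroid at (76.50, 6.00).
top flange: A = 125 × 12 = 1500.00, centroid at (76.50, 224.00).
ΣA = 6220.00 in²
ΣAx̄ = (3220.00)(7.00) + (1500.00)(76.50) + (1500.00)(76.50) = 252040.00 in³
ΣAȳ = (3220.00)(115.00) + (1500.00)(6.00) + (1500.00)(224.00) = 715300.00 in³
x̄ = 252040.00 / 6220.00 = 40.52 in
ȳ = 715300.00 / 6220.00 = 115.00 in

x̄ = 40.52 in, ȳ = 115.00 in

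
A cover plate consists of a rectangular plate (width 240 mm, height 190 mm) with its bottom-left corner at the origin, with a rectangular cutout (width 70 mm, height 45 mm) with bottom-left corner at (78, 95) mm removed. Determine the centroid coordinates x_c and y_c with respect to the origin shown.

x_c = 120.52 mm, y_c = 93.33 mm

Part | A | x̄ᵢ | ȳᵢ | A·x̄ᵢ | A·ȳᵢ
plate | 45600.00 | 120.00 | 95.00 | 5472000.00 | 4332000.00
hole | -3150.00 | 113.00 | 117.50 | -355950.00 | -370125.00
Σ | 42450.00 |  |  | 5116050.00 | 3961875.00
x_c = 5116050.00 / 42450.00 = 120.52 mm
y_c = 3961875.00 / 42450.00 = 93.33 mm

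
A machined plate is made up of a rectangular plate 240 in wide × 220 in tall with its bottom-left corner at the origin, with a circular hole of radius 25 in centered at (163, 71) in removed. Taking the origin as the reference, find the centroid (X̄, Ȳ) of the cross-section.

X̄ = 118.34 in, Ȳ = 111.51 in

plate: A = 240 × 220 = 52800.00, centroid at (120.00, 110.00).
hole: A = −π·25² = -1963.50, centroid at (163.00, 71.00).
ΣA = 50836.50 in², ΣAX̄ = 6015950.25 in³, ΣAȲ = 5668591.83 in³.
X̄ = 6015950.25/50836.50 = 118.34 in; Ȳ = 5668591.83/50836.50 = 111.51 in.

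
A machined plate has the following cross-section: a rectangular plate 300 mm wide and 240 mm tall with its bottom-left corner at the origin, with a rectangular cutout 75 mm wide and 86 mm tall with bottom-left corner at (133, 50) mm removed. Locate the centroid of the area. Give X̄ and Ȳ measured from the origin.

Part | A | x̄ᵢ | ȳᵢ | A·x̄ᵢ | A·ȳᵢ
plate | 72000.00 | 150.00 | 120.00 | 10800000.00 | 8640000.00
hole | -6450.00 | 170.50 | 93.00 | -1099725.00 | -599850.00
Σ | 65550.00 |  |  | 9700275.00 | 8040150.00
X̄ = 9700275.00 / 65550.00 = 147.98 mm
Ȳ = 8040150.00 / 65550.00 = 122.66 mm

X̄ = 147.98 mm, Ȳ = 122.66 mm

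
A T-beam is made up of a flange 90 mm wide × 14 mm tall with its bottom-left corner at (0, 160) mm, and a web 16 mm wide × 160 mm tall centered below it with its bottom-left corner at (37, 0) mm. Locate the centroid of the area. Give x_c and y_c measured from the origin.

x_c = 45.00 mm, y_c = 108.70 mm

web: A = 16 × 160 = 2560.00, centroid at (45.00, 80.00).
flange: A = 90 × 14 = 1260.00, centroid at (45.00, 167.00).
ΣA = 3820.00 mm²
ΣAx_c = (2560.00)(45.00) + (1260.00)(45.00) = 171900.00 mm³
ΣAy_c = (2560.00)(80.00) + (1260.00)(167.00) = 415220.00 mm³
x_c = 171900.00 / 3820.00 = 45.00 mm
y_c = 415220.00 / 3820.00 = 108.70 mm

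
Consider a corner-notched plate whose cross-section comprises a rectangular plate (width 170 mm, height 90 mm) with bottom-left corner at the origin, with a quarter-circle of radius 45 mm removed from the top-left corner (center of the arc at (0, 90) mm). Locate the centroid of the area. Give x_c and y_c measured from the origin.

plate: A = 170 × 90 = 15300.00, centroid at (85.00, 45.00).
removed quarter-circle: A = −¼π·45² = -1590.43, centroid at (19.10, 70.90).
ΣA = 13709.57 mm²
ΣAx_c = (15300.00)(85.00) + (-1590.43)(19.10) = 1270125.00 mm³
ΣAy_c = (15300.00)(45.00) + (-1590.43)(70.90) = 575736.18 mm³
x_c = 1270125.00 / 13709.57 = 92.65 mm
y_c = 575736.18 / 13709.57 = 42.00 mm

x_c = 92.65 mm, y_c = 42.00 mm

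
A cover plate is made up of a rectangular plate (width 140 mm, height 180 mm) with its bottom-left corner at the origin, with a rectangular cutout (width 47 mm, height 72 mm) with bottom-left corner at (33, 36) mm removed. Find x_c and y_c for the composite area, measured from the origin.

x_c = 72.09 mm, y_c = 92.79 mm

Part | A | x̄ᵢ | ȳᵢ | A·x̄ᵢ | A·ȳᵢ
plate | 25200.00 | 70.00 | 90.00 | 1764000.00 | 2268000.00
hole | -3384.00 | 56.50 | 72.00 | -191196.00 | -243648.00
Σ | 21816.00 |  |  | 1572804.00 | 2024352.00
x_c = 1572804.00 / 21816.00 = 72.09 mm
y_c = 2024352.00 / 21816.00 = 92.79 mm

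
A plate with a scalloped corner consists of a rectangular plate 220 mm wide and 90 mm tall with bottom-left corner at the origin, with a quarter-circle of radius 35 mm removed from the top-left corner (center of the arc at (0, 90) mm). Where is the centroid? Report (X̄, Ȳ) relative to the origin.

X̄ = 114.86 mm, Ȳ = 43.46 mm

plate: A = 220 × 90 = 19800.00, centroid at (110.00, 45.00).
removed quarter-circle: A = −¼π·35² = -962.11, centroid at (14.85, 75.15).
ΣA = 18837.89 mm², ΣAX̄ = 2163708.33 mm³, ΣAȲ = 818701.52 mm³.
X̄ = 2163708.33/18837.89 = 114.86 mm; Ȳ = 818701.52/18837.89 = 43.46 mm.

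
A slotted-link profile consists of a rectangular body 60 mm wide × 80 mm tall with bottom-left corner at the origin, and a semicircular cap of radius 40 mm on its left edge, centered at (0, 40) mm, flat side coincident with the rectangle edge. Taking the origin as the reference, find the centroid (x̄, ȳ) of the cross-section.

rectangular body: A = 60 × 80 = 4800.00, centroid at (30.00, 40.00).
semicircular end: A = ½π·40² = 2513.27, centroid at (-16.98, 40.00).
ΣA = 7313.27 mm²
ΣAx̄ = (4800.00)(30.00) + (2513.27)(-16.98) = 101333.33 mm³
ΣAȳ = (4800.00)(40.00) + (2513.27)(40.00) = 292530.96 mm³
x̄ = 101333.33 / 7313.27 = 13.86 mm
ȳ = 292530.96 / 7313.27 = 40.00 mm

x̄ = 13.86 mm, ȳ = 40.00 mm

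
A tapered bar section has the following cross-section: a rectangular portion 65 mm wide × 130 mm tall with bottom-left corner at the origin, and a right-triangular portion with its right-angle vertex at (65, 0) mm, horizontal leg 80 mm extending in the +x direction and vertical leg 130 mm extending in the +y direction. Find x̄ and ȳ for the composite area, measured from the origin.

rectangular portion: A = 65 × 130 = 8450.00, centroid at (32.50, 65.00).
triangular portion: A = ½·80·130 = 5200.00, centroid at (91.67, 43.33).
ΣA = 13650.00 mm², ΣAx̄ = 751291.67 mm³, ΣAȳ = 774583.33 mm³.
x̄ = 751291.67/13650.00 = 55.04 mm; ȳ = 774583.33/13650.00 = 56.75 mm.

x̄ = 55.04 mm, ȳ = 56.75 mm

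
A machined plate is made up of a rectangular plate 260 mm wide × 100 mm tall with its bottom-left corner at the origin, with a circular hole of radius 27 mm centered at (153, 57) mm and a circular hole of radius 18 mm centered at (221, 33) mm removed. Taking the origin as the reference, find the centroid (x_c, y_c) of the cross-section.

x_c = 123.60 mm, y_c = 50.06 mm

plate: A = 260 × 100 = 26000.00, centroid at (130.00, 50.00).
hole 1: A = −π·27² = -2290.22, centroid at (153.00, 57.00).
hole 2: A = −π·18² = -1017.88, centroid at (221.00, 33.00).
ΣA = 22691.90 mm²
ΣAx_c = (26000.00)(130.00) + (-2290.22)(153.00) + (-1017.88)(221.00) = 2804645.58 mm³
ΣAy_c = (26000.00)(50.00) + (-2290.22)(57.00) + (-1017.88)(33.00) = 1135867.49 mm³
x_c = 2804645.58 / 22691.90 = 123.60 mm
y_c = 1135867.49 / 22691.90 = 50.06 mm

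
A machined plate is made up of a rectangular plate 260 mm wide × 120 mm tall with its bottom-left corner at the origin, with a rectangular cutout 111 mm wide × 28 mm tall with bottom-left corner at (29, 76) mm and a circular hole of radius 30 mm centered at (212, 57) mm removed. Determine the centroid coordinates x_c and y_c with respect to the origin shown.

x_c = 126.42 mm, y_c = 56.65 mm

Part | A | x̄ᵢ | ȳᵢ | A·x̄ᵢ | A·ȳᵢ
plate | 31200.00 | 130.00 | 60.00 | 4056000.00 | 1872000.00
hole 1 | -3108.00 | 84.50 | 90.00 | -262626.00 | -279720.00
hole 2 | -2827.43 | 212.00 | 57.00 | -599415.88 | -161163.70
Σ | 25264.57 |  |  | 3193958.12 | 1431116.30
x_c = 3193958.12 / 25264.57 = 126.42 mm
y_c = 1431116.30 / 25264.57 = 56.65 mm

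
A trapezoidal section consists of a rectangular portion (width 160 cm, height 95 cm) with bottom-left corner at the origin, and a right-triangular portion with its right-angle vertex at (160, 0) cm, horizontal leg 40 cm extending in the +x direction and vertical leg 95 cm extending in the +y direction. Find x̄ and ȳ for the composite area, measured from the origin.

rectangular portion: A = 160 × 95 = 15200.00, centroid at (80.00, 47.50).
triangular portion: A = ½·40·95 = 1900.00, centroid at (173.33, 31.67).
ΣA = 17100.00 cm², ΣAx̄ = 1545333.33 cm³, ΣAȳ = 782166.67 cm³.
x̄ = 1545333.33/17100.00 = 90.37 cm; ȳ = 782166.67/17100.00 = 45.74 cm.

x̄ = 90.37 cm, ȳ = 45.74 cm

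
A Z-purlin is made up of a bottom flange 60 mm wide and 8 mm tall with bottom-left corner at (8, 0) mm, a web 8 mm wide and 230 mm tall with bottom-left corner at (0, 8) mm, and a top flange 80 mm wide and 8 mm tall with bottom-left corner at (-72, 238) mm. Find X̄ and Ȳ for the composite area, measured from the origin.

X̄ = 1.73 mm, Ȳ = 129.43 mm

bottom flange: A = 60 × 8 = 480.00, centroid at (38.00, 4.00).
web: A = 8 × 230 = 1840.00, centroid at (4.00, 123.00).
top flange: A = 80 × 8 = 640.00, centroid at (-32.00, 242.00).
ΣA = 2960.00 mm², ΣAX̄ = 5120.00 mm³, ΣAȲ = 383120.00 mm³.
X̄ = 5120.00/2960.00 = 1.73 mm; Ȳ = 383120.00/2960.00 = 129.43 mm.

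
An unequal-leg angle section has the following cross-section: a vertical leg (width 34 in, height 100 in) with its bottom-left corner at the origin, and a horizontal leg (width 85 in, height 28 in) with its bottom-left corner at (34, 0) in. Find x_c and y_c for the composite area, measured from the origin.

x_c = 41.50 in, y_c = 35.18 in

vertical leg: A = 34 × 100 = 3400.00, centroid at (17.00, 50.00).
horizontal leg: A = 85 × 28 = 2380.00, centroid at (76.50, 14.00).
ΣA = 5780.00 in²
ΣAx_c = (3400.00)(17.00) + (2380.00)(76.50) = 239870.00 in³
ΣAy_c = (3400.00)(50.00) + (2380.00)(14.00) = 203320.00 in³
x_c = 239870.00 / 5780.00 = 41.50 in
y_c = 203320.00 / 5780.00 = 35.18 in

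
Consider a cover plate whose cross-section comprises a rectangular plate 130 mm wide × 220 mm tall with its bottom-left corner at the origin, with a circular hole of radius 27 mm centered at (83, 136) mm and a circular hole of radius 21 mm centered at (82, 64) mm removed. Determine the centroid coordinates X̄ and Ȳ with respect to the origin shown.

X̄ = 62.40 mm, Ȳ = 110.17 mm

plate: A = 130 × 220 = 28600.00, centroid at (65.00, 110.00).
hole 1: A = −π·27² = -2290.22, centroid at (83.00, 136.00).
hole 2: A = −π·21² = -1385.44, centroid at (82.00, 64.00).
ΣA = 24924.34 mm², ΣAX̄ = 1555305.38 mm³, ΣAȲ = 2745861.63 mm³.
X̄ = 1555305.38/24924.34 = 62.40 mm; Ȳ = 2745861.63/24924.34 = 110.17 mm.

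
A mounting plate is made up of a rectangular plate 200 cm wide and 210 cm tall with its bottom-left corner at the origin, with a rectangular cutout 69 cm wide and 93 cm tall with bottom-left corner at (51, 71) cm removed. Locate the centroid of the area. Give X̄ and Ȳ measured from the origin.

plate: A = 200 × 210 = 42000.00, centroid at (100.00, 105.00).
hole: A = −(69 × 93) = -6417.00, centroid at (85.50, 117.50).
ΣA = 35583.00 cm²
ΣAX̄ = (42000.00)(100.00) + (-6417.00)(85.50) = 3651346.50 cm³
ΣAȲ = (42000.00)(105.00) + (-6417.00)(117.50) = 3656002.50 cm³
X̄ = 3651346.50 / 35583.00 = 102.61 cm
Ȳ = 3656002.50 / 35583.00 = 102.75 cm

X̄ = 102.61 cm, Ȳ = 102.75 cm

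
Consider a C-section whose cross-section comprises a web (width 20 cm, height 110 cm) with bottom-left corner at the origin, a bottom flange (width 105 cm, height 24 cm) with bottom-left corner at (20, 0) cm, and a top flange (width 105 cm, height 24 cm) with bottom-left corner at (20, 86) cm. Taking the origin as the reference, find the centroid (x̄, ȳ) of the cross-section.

x̄ = 53.51 cm, ȳ = 55.00 cm

Part | A | x̄ᵢ | ȳᵢ | A·x̄ᵢ | A·ȳᵢ
web | 2200.00 | 10.00 | 55.00 | 22000.00 | 121000.00
bottom flange | 2520.00 | 72.50 | 12.00 | 182700.00 | 30240.00
top flange | 2520.00 | 72.50 | 98.00 | 182700.00 | 246960.00
Σ | 7240.00 |  |  | 387400.00 | 398200.00
x̄ = 387400.00 / 7240.00 = 53.51 cm
ȳ = 398200.00 / 7240.00 = 55.00 cm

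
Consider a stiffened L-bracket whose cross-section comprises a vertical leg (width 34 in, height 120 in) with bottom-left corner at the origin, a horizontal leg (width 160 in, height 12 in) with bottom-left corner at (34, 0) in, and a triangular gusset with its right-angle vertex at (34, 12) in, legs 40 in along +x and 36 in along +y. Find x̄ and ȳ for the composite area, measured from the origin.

vertical leg: A = 34 × 120 = 4080.00, centroid at (17.00, 60.00).
horizontal leg: A = 160 × 12 = 1920.00, centroid at (114.00, 6.00).
gusset: A = ½·40·36 = 720.00, centroid at (47.33, 24.00).
ΣA = 6720.00 in²
ΣAx̄ = (4080.00)(17.00) + (1920.00)(114.00) + (720.00)(47.33) = 322320.00 in³
ΣAȳ = (4080.00)(60.00) + (1920.00)(6.00) + (720.00)(24.00) = 273600.00 in³
x̄ = 322320.00 / 6720.00 = 47.96 in
ȳ = 273600.00 / 6720.00 = 40.71 in

x̄ = 47.96 in, ȳ = 40.71 in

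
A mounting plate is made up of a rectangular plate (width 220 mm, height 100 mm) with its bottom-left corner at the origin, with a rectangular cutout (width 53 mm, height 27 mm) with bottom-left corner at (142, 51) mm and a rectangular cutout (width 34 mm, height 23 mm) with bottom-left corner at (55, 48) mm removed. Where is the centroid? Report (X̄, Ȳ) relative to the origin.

X̄ = 107.27 mm, Ȳ = 48.58 mm

plate: A = 220 × 100 = 22000.00, centroid at (110.00, 50.00).
hole 1: A = −(53 × 27) = -1431.00, centroid at (168.50, 64.50).
hole 2: A = −(34 × 23) = -782.00, centroid at (72.00, 59.50).
ΣA = 19787.00 mm²
ΣAX̄ = (22000.00)(110.00) + (-1431.00)(168.50) + (-782.00)(72.00) = 2122572.50 mm³
ΣAȲ = (22000.00)(50.00) + (-1431.00)(64.50) + (-782.00)(59.50) = 961171.50 mm³
X̄ = 2122572.50 / 19787.00 = 107.27 mm
Ȳ = 961171.50 / 19787.00 = 48.58 mm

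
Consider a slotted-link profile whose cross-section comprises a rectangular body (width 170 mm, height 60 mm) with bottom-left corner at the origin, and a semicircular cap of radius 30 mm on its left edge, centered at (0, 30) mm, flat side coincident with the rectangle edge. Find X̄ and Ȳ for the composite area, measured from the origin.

Part | A | x̄ᵢ | ȳᵢ | A·x̄ᵢ | A·ȳᵢ
rectangular body | 10200.00 | 85.00 | 30.00 | 867000.00 | 306000.00
semicircular end | 1413.72 | -12.73 | 30.00 | -18000.00 | 42411.50
Σ | 11613.72 |  |  | 849000.00 | 348411.50
X̄ = 849000.00 / 11613.72 = 73.10 mm
Ȳ = 348411.50 / 11613.72 = 30.00 mm

X̄ = 73.10 mm, Ȳ = 30.00 mm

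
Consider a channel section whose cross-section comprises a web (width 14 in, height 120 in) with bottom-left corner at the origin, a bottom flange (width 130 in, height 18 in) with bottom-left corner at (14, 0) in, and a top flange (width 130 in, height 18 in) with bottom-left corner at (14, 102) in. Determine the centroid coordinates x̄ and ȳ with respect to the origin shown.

Part | A | x̄ᵢ | ȳᵢ | A·x̄ᵢ | A·ȳᵢ
web | 1680.00 | 7.00 | 60.00 | 11760.00 | 100800.00
bottom flange | 2340.00 | 79.00 | 9.00 | 184860.00 | 21060.00
top flange | 2340.00 | 79.00 | 111.00 | 184860.00 | 259740.00
Σ | 6360.00 |  |  | 381480.00 | 381600.00
x̄ = 381480.00 / 6360.00 = 59.98 in
ȳ = 381600.00 / 6360.00 = 60.00 in

x̄ = 59.98 in, ȳ = 60.00 in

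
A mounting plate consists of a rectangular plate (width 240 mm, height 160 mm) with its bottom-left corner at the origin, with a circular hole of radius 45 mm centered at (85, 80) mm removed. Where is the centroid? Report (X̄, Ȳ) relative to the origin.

X̄ = 126.95 mm, Ȳ = 80.00 mm

plate: A = 240 × 160 = 38400.00, centroid at (120.00, 80.00).
hole: A = −π·45² = -6361.73, centroid at (85.00, 80.00).
ΣA = 32038.27 mm²
ΣAX̄ = (38400.00)(120.00) + (-6361.73)(85.00) = 4067253.36 mm³
ΣAȲ = (38400.00)(80.00) + (-6361.73)(80.00) = 2563061.99 mm³
X̄ = 4067253.36 / 32038.27 = 126.95 mm
Ȳ = 2563061.99 / 32038.27 = 80.00 mm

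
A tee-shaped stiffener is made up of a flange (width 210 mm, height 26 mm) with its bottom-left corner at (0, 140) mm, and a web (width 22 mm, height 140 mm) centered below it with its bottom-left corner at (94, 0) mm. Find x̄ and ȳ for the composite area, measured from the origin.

Part | A | x̄ᵢ | ȳᵢ | A·x̄ᵢ | A·ȳᵢ
web | 3080.00 | 105.00 | 70.00 | 323400.00 | 215600.00
flange | 5460.00 | 105.00 | 153.00 | 573300.00 | 835380.00
Σ | 8540.00 |  |  | 896700.00 | 1050980.00
x̄ = 896700.00 / 8540.00 = 105.00 mm
ȳ = 1050980.00 / 8540.00 = 123.07 mm

x̄ = 105.00 mm, ȳ = 123.07 mm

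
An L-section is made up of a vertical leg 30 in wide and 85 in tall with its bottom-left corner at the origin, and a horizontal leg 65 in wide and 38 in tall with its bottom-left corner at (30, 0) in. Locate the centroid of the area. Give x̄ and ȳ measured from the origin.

x̄ = 38.37 in, ȳ = 30.94 in

vertical leg: A = 30 × 85 = 2550.00, centroid at (15.00, 42.50).
horizontal leg: A = 65 × 38 = 2470.00, centroid at (62.50, 19.00).
ΣA = 5020.00 in², ΣAx̄ = 192625.00 in³, ΣAȳ = 155305.00 in³.
x̄ = 192625.00/5020.00 = 38.37 in; ȳ = 155305.00/5020.00 = 30.94 in.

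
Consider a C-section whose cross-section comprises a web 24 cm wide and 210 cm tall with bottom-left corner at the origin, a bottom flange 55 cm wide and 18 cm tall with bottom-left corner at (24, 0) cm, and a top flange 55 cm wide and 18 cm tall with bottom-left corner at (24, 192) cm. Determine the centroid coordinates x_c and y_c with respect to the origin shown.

x_c = 23.14 cm, y_c = 105.00 cm

Part | A | x̄ᵢ | ȳᵢ | A·x̄ᵢ | A·ȳᵢ
web | 5040.00 | 12.00 | 105.00 | 60480.00 | 529200.00
bottom flange | 990.00 | 51.50 | 9.00 | 50985.00 | 8910.00
top flange | 990.00 | 51.50 | 201.00 | 50985.00 | 198990.00
Σ | 7020.00 |  |  | 162450.00 | 737100.00
x_c = 162450.00 / 7020.00 = 23.14 cm
y_c = 737100.00 / 7020.00 = 105.00 cm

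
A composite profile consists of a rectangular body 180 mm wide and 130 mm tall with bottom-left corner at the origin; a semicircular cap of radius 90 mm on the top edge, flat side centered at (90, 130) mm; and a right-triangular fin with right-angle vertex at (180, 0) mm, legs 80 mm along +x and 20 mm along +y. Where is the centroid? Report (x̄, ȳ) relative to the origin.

rectangular body: A = 180 × 130 = 23400.00, centroid at (90.00, 65.00).
semicircular top: A = ½π·90² = 12723.45, centroid at (90.00, 168.20).
triangular fin: A = ½·80·20 = 800.00, centroid at (206.67, 6.67).
ΣA = 36923.45 mm²
ΣAx̄ = (23400.00)(90.00) + (12723.45)(90.00) + (800.00)(206.67) = 3416443.86 mm³
ΣAȳ = (23400.00)(65.00) + (12723.45)(168.20) + (800.00)(6.67) = 3666381.87 mm³
x̄ = 3416443.86 / 36923.45 = 92.53 mm
ȳ = 3666381.87 / 36923.45 = 99.30 mm

x̄ = 92.53 mm, ȳ = 99.30 mm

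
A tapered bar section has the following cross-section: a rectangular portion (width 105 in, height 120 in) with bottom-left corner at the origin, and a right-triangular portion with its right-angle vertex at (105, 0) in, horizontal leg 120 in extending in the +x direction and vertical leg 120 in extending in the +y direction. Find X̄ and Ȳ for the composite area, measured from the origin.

X̄ = 86.14 in, Ȳ = 52.73 in

Part | A | x̄ᵢ | ȳᵢ | A·x̄ᵢ | A·ȳᵢ
rectangular portion | 12600.00 | 52.50 | 60.00 | 661500.00 | 756000.00
triangular portion | 7200.00 | 145.00 | 40.00 | 1044000.00 | 288000.00
Σ | 19800.00 |  |  | 1705500.00 | 1044000.00
X̄ = 1705500.00 / 19800.00 = 86.14 in
Ȳ = 1044000.00 / 19800.00 = 52.73 in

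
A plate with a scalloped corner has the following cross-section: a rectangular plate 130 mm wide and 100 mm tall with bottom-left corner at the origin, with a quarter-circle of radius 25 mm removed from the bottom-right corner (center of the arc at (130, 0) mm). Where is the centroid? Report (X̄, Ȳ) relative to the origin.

X̄ = 62.87 mm, Ȳ = 51.55 mm

Part | A | x̄ᵢ | ȳᵢ | A·x̄ᵢ | A·ȳᵢ
plate | 13000.00 | 65.00 | 50.00 | 845000.00 | 650000.00
removed quarter-circle | -490.87 | 119.39 | 10.61 | -58605.27 | -5208.33
Σ | 12509.13 |  |  | 786394.73 | 644791.67
X̄ = 786394.73 / 12509.13 = 62.87 mm
Ȳ = 644791.67 / 12509.13 = 51.55 mm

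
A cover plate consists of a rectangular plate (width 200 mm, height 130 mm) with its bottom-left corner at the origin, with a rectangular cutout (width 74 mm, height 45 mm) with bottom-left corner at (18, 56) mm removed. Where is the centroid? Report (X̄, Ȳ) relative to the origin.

X̄ = 106.61 mm, Ȳ = 63.02 mm

plate: A = 200 × 130 = 26000.00, centroid at (100.00, 65.00).
hole: A = −(74 × 45) = -3330.00, centroid at (55.00, 78.50).
ΣA = 22670.00 mm²
ΣAX̄ = (26000.00)(100.00) + (-3330.00)(55.00) = 2416850.00 mm³
ΣAȲ = (26000.00)(65.00) + (-3330.00)(78.50) = 1428595.00 mm³
X̄ = 2416850.00 / 22670.00 = 106.61 mm
Ȳ = 1428595.00 / 22670.00 = 63.02 mm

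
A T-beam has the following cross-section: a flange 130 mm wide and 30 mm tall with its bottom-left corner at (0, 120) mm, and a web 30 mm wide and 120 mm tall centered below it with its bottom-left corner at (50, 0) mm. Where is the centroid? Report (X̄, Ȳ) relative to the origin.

X̄ = 65.00 mm, Ȳ = 99.00 mm

Part | A | x̄ᵢ | ȳᵢ | A·x̄ᵢ | A·ȳᵢ
web | 3600.00 | 65.00 | 60.00 | 234000.00 | 216000.00
flange | 3900.00 | 65.00 | 135.00 | 253500.00 | 526500.00
Σ | 7500.00 |  |  | 487500.00 | 742500.00
X̄ = 487500.00 / 7500.00 = 65.00 mm
Ȳ = 742500.00 / 7500.00 = 99.00 mm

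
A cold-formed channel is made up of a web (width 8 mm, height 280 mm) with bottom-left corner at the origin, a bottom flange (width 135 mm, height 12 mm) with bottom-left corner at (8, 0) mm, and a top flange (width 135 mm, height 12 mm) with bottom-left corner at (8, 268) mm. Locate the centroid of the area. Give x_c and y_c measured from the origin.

x_c = 46.27 mm, y_c = 140.00 mm

web: A = 8 × 280 = 2240.00, centroid at (4.00, 140.00).
bottom flange: A = 135 × 12 = 1620.00, centroid at (75.50, 6.00).
top flange: A = 135 × 12 = 1620.00, centroid at (75.50, 274.00).
ΣA = 5480.00 mm², ΣAx_c = 253580.00 mm³, ΣAy_c = 767200.00 mm³.
x_c = 253580.00/5480.00 = 46.27 mm; y_c = 767200.00/5480.00 = 140.00 mm.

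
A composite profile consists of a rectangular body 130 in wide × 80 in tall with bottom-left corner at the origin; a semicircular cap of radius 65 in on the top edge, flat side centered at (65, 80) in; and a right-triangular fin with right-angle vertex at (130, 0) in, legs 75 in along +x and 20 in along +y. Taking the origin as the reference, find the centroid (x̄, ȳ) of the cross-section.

Part | A | x̄ᵢ | ȳᵢ | A·x̄ᵢ | A·ȳᵢ
rectangular body | 10400.00 | 65.00 | 40.00 | 676000.00 | 416000.00
semicircular top | 6636.61 | 65.00 | 107.59 | 431379.94 | 714012.49
triangular fin | 750.00 | 155.00 | 6.67 | 116250.00 | 5000.00
Σ | 17786.61 |  |  | 1223629.94 | 1135012.49
x̄ = 1223629.94 / 17786.61 = 68.79 in
ȳ = 1135012.49 / 17786.61 = 63.81 in

x̄ = 68.79 in, ȳ = 63.81 in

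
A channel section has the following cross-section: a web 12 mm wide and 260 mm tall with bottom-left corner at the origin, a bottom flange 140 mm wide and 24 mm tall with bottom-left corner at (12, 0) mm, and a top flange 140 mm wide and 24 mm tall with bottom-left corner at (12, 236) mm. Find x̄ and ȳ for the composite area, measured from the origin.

x̄ = 57.90 mm, ȳ = 130.00 mm

Part | A | x̄ᵢ | ȳᵢ | A·x̄ᵢ | A·ȳᵢ
web | 3120.00 | 6.00 | 130.00 | 18720.00 | 405600.00
bottom flange | 3360.00 | 82.00 | 12.00 | 275520.00 | 40320.00
top flange | 3360.00 | 82.00 | 248.00 | 275520.00 | 833280.00
Σ | 9840.00 |  |  | 569760.00 | 1279200.00
x̄ = 569760.00 / 9840.00 = 57.90 mm
ȳ = 1279200.00 / 9840.00 = 130.00 mm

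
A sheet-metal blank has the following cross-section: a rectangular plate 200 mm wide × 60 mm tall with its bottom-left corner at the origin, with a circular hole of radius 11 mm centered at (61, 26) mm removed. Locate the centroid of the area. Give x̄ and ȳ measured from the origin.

plate: A = 200 × 60 = 12000.00, centroid at (100.00, 30.00).
hole: A = −π·11² = -380.13, centroid at (61.00, 26.00).
ΣA = 11619.87 mm², ΣAx̄ = 1176811.90 mm³, ΣAȳ = 350116.55 mm³.
x̄ = 1176811.90/11619.87 = 101.28 mm; ȳ = 350116.55/11619.87 = 30.13 mm.

x̄ = 101.28 mm, ȳ = 30.13 mm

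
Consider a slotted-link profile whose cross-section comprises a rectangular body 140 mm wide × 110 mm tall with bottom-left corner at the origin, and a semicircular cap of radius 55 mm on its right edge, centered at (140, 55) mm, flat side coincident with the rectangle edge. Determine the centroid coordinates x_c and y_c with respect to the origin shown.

Part | A | x̄ᵢ | ȳᵢ | A·x̄ᵢ | A·ȳᵢ
rectangular body | 15400.00 | 70.00 | 55.00 | 1078000.00 | 847000.00
semicircular end | 4751.66 | 163.34 | 55.00 | 776148.91 | 261341.24
Σ | 20151.66 |  |  | 1854148.91 | 1108341.24
x_c = 1854148.91 / 20151.66 = 92.01 mm
y_c = 1108341.24 / 20151.66 = 55.00 mm

x_c = 92.01 mm, y_c = 55.00 mm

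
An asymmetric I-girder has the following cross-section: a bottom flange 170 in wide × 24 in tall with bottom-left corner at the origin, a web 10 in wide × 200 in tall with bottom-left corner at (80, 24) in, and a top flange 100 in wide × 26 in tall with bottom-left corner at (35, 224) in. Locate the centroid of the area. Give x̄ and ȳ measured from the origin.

bottom flange: A = 170 × 24 = 4080.00, centroid at (85.00, 12.00).
web: A = 10 × 200 = 2000.00, centroid at (85.00, 124.00).
top flange: A = 100 × 26 = 2600.00, centroid at (85.00, 237.00).
ΣA = 8680.00 in²
ΣAx̄ = (4080.00)(85.00) + (2000.00)(85.00) + (2600.00)(85.00) = 737800.00 in³
ΣAȳ = (4080.00)(12.00) + (2000.00)(124.00) + (2600.00)(237.00) = 913160.00 in³
x̄ = 737800.00 / 8680.00 = 85.00 in
ȳ = 913160.00 / 8680.00 = 105.20 in

x̄ = 85.00 in, ȳ = 105.20 in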